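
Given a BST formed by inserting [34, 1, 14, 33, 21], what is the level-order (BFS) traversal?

Tree insertion order: [34, 1, 14, 33, 21]
Tree (level-order array): [34, 1, None, None, 14, None, 33, 21]
BFS from the root, enqueuing left then right child of each popped node:
  queue [34] -> pop 34, enqueue [1], visited so far: [34]
  queue [1] -> pop 1, enqueue [14], visited so far: [34, 1]
  queue [14] -> pop 14, enqueue [33], visited so far: [34, 1, 14]
  queue [33] -> pop 33, enqueue [21], visited so far: [34, 1, 14, 33]
  queue [21] -> pop 21, enqueue [none], visited so far: [34, 1, 14, 33, 21]
Result: [34, 1, 14, 33, 21]


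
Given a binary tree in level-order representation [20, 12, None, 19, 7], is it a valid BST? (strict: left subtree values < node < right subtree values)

Level-order array: [20, 12, None, 19, 7]
Validate using subtree bounds (lo, hi): at each node, require lo < value < hi,
then recurse left with hi=value and right with lo=value.
Preorder trace (stopping at first violation):
  at node 20 with bounds (-inf, +inf): OK
  at node 12 with bounds (-inf, 20): OK
  at node 19 with bounds (-inf, 12): VIOLATION
Node 19 violates its bound: not (-inf < 19 < 12).
Result: Not a valid BST


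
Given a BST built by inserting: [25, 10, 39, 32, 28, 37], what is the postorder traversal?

Tree insertion order: [25, 10, 39, 32, 28, 37]
Tree (level-order array): [25, 10, 39, None, None, 32, None, 28, 37]
Postorder traversal: [10, 28, 37, 32, 39, 25]


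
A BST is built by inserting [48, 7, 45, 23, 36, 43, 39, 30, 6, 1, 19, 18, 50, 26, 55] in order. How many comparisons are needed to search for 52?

Search path for 52: 48 -> 50 -> 55
Found: False
Comparisons: 3


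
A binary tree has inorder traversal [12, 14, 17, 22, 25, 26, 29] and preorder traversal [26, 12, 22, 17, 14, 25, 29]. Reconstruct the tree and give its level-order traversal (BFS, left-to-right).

Inorder:  [12, 14, 17, 22, 25, 26, 29]
Preorder: [26, 12, 22, 17, 14, 25, 29]
Algorithm: preorder visits root first, so consume preorder in order;
for each root, split the current inorder slice at that value into
left-subtree inorder and right-subtree inorder, then recurse.
Recursive splits:
  root=26; inorder splits into left=[12, 14, 17, 22, 25], right=[29]
  root=12; inorder splits into left=[], right=[14, 17, 22, 25]
  root=22; inorder splits into left=[14, 17], right=[25]
  root=17; inorder splits into left=[14], right=[]
  root=14; inorder splits into left=[], right=[]
  root=25; inorder splits into left=[], right=[]
  root=29; inorder splits into left=[], right=[]
Reconstructed level-order: [26, 12, 29, 22, 17, 25, 14]


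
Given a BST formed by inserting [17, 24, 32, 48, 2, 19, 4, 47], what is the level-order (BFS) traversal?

Tree insertion order: [17, 24, 32, 48, 2, 19, 4, 47]
Tree (level-order array): [17, 2, 24, None, 4, 19, 32, None, None, None, None, None, 48, 47]
BFS from the root, enqueuing left then right child of each popped node:
  queue [17] -> pop 17, enqueue [2, 24], visited so far: [17]
  queue [2, 24] -> pop 2, enqueue [4], visited so far: [17, 2]
  queue [24, 4] -> pop 24, enqueue [19, 32], visited so far: [17, 2, 24]
  queue [4, 19, 32] -> pop 4, enqueue [none], visited so far: [17, 2, 24, 4]
  queue [19, 32] -> pop 19, enqueue [none], visited so far: [17, 2, 24, 4, 19]
  queue [32] -> pop 32, enqueue [48], visited so far: [17, 2, 24, 4, 19, 32]
  queue [48] -> pop 48, enqueue [47], visited so far: [17, 2, 24, 4, 19, 32, 48]
  queue [47] -> pop 47, enqueue [none], visited so far: [17, 2, 24, 4, 19, 32, 48, 47]
Result: [17, 2, 24, 4, 19, 32, 48, 47]


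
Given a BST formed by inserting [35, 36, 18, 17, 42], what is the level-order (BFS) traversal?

Tree insertion order: [35, 36, 18, 17, 42]
Tree (level-order array): [35, 18, 36, 17, None, None, 42]
BFS from the root, enqueuing left then right child of each popped node:
  queue [35] -> pop 35, enqueue [18, 36], visited so far: [35]
  queue [18, 36] -> pop 18, enqueue [17], visited so far: [35, 18]
  queue [36, 17] -> pop 36, enqueue [42], visited so far: [35, 18, 36]
  queue [17, 42] -> pop 17, enqueue [none], visited so far: [35, 18, 36, 17]
  queue [42] -> pop 42, enqueue [none], visited so far: [35, 18, 36, 17, 42]
Result: [35, 18, 36, 17, 42]


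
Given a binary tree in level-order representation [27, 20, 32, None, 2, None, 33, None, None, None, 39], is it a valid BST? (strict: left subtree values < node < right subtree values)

Level-order array: [27, 20, 32, None, 2, None, 33, None, None, None, 39]
Validate using subtree bounds (lo, hi): at each node, require lo < value < hi,
then recurse left with hi=value and right with lo=value.
Preorder trace (stopping at first violation):
  at node 27 with bounds (-inf, +inf): OK
  at node 20 with bounds (-inf, 27): OK
  at node 2 with bounds (20, 27): VIOLATION
Node 2 violates its bound: not (20 < 2 < 27).
Result: Not a valid BST


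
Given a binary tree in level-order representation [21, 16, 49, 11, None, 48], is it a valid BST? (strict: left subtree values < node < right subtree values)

Level-order array: [21, 16, 49, 11, None, 48]
Validate using subtree bounds (lo, hi): at each node, require lo < value < hi,
then recurse left with hi=value and right with lo=value.
Preorder trace (stopping at first violation):
  at node 21 with bounds (-inf, +inf): OK
  at node 16 with bounds (-inf, 21): OK
  at node 11 with bounds (-inf, 16): OK
  at node 49 with bounds (21, +inf): OK
  at node 48 with bounds (21, 49): OK
No violation found at any node.
Result: Valid BST


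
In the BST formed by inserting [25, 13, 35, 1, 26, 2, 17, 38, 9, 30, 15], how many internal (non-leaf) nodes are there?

Tree built from: [25, 13, 35, 1, 26, 2, 17, 38, 9, 30, 15]
Tree (level-order array): [25, 13, 35, 1, 17, 26, 38, None, 2, 15, None, None, 30, None, None, None, 9]
Rule: An internal node has at least one child.
Per-node child counts:
  node 25: 2 child(ren)
  node 13: 2 child(ren)
  node 1: 1 child(ren)
  node 2: 1 child(ren)
  node 9: 0 child(ren)
  node 17: 1 child(ren)
  node 15: 0 child(ren)
  node 35: 2 child(ren)
  node 26: 1 child(ren)
  node 30: 0 child(ren)
  node 38: 0 child(ren)
Matching nodes: [25, 13, 1, 2, 17, 35, 26]
Count of internal (non-leaf) nodes: 7


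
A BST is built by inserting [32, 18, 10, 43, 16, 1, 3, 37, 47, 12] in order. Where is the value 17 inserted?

Starting tree (level order): [32, 18, 43, 10, None, 37, 47, 1, 16, None, None, None, None, None, 3, 12]
Insertion path: 32 -> 18 -> 10 -> 16
Result: insert 17 as right child of 16
Final tree (level order): [32, 18, 43, 10, None, 37, 47, 1, 16, None, None, None, None, None, 3, 12, 17]


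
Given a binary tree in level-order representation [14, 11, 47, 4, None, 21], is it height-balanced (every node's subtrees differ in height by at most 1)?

Tree (level-order array): [14, 11, 47, 4, None, 21]
Definition: a tree is height-balanced if, at every node, |h(left) - h(right)| <= 1 (empty subtree has height -1).
Bottom-up per-node check:
  node 4: h_left=-1, h_right=-1, diff=0 [OK], height=0
  node 11: h_left=0, h_right=-1, diff=1 [OK], height=1
  node 21: h_left=-1, h_right=-1, diff=0 [OK], height=0
  node 47: h_left=0, h_right=-1, diff=1 [OK], height=1
  node 14: h_left=1, h_right=1, diff=0 [OK], height=2
All nodes satisfy the balance condition.
Result: Balanced


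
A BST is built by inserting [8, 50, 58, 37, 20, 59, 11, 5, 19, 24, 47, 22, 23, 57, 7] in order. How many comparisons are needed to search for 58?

Search path for 58: 8 -> 50 -> 58
Found: True
Comparisons: 3


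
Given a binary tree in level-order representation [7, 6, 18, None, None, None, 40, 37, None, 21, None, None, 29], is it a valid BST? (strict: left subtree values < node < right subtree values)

Level-order array: [7, 6, 18, None, None, None, 40, 37, None, 21, None, None, 29]
Validate using subtree bounds (lo, hi): at each node, require lo < value < hi,
then recurse left with hi=value and right with lo=value.
Preorder trace (stopping at first violation):
  at node 7 with bounds (-inf, +inf): OK
  at node 6 with bounds (-inf, 7): OK
  at node 18 with bounds (7, +inf): OK
  at node 40 with bounds (18, +inf): OK
  at node 37 with bounds (18, 40): OK
  at node 21 with bounds (18, 37): OK
  at node 29 with bounds (21, 37): OK
No violation found at any node.
Result: Valid BST


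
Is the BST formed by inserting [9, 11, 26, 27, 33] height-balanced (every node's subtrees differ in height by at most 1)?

Tree (level-order array): [9, None, 11, None, 26, None, 27, None, 33]
Definition: a tree is height-balanced if, at every node, |h(left) - h(right)| <= 1 (empty subtree has height -1).
Bottom-up per-node check:
  node 33: h_left=-1, h_right=-1, diff=0 [OK], height=0
  node 27: h_left=-1, h_right=0, diff=1 [OK], height=1
  node 26: h_left=-1, h_right=1, diff=2 [FAIL (|-1-1|=2 > 1)], height=2
  node 11: h_left=-1, h_right=2, diff=3 [FAIL (|-1-2|=3 > 1)], height=3
  node 9: h_left=-1, h_right=3, diff=4 [FAIL (|-1-3|=4 > 1)], height=4
Node 26 violates the condition: |-1 - 1| = 2 > 1.
Result: Not balanced


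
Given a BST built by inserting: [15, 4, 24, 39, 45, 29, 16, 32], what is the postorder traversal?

Tree insertion order: [15, 4, 24, 39, 45, 29, 16, 32]
Tree (level-order array): [15, 4, 24, None, None, 16, 39, None, None, 29, 45, None, 32]
Postorder traversal: [4, 16, 32, 29, 45, 39, 24, 15]


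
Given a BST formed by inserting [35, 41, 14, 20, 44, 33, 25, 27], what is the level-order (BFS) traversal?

Tree insertion order: [35, 41, 14, 20, 44, 33, 25, 27]
Tree (level-order array): [35, 14, 41, None, 20, None, 44, None, 33, None, None, 25, None, None, 27]
BFS from the root, enqueuing left then right child of each popped node:
  queue [35] -> pop 35, enqueue [14, 41], visited so far: [35]
  queue [14, 41] -> pop 14, enqueue [20], visited so far: [35, 14]
  queue [41, 20] -> pop 41, enqueue [44], visited so far: [35, 14, 41]
  queue [20, 44] -> pop 20, enqueue [33], visited so far: [35, 14, 41, 20]
  queue [44, 33] -> pop 44, enqueue [none], visited so far: [35, 14, 41, 20, 44]
  queue [33] -> pop 33, enqueue [25], visited so far: [35, 14, 41, 20, 44, 33]
  queue [25] -> pop 25, enqueue [27], visited so far: [35, 14, 41, 20, 44, 33, 25]
  queue [27] -> pop 27, enqueue [none], visited so far: [35, 14, 41, 20, 44, 33, 25, 27]
Result: [35, 14, 41, 20, 44, 33, 25, 27]


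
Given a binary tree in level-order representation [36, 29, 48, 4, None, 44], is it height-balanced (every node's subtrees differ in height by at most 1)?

Tree (level-order array): [36, 29, 48, 4, None, 44]
Definition: a tree is height-balanced if, at every node, |h(left) - h(right)| <= 1 (empty subtree has height -1).
Bottom-up per-node check:
  node 4: h_left=-1, h_right=-1, diff=0 [OK], height=0
  node 29: h_left=0, h_right=-1, diff=1 [OK], height=1
  node 44: h_left=-1, h_right=-1, diff=0 [OK], height=0
  node 48: h_left=0, h_right=-1, diff=1 [OK], height=1
  node 36: h_left=1, h_right=1, diff=0 [OK], height=2
All nodes satisfy the balance condition.
Result: Balanced


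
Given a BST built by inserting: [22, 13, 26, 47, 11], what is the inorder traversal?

Tree insertion order: [22, 13, 26, 47, 11]
Tree (level-order array): [22, 13, 26, 11, None, None, 47]
Inorder traversal: [11, 13, 22, 26, 47]


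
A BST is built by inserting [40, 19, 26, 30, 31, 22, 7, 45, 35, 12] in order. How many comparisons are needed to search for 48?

Search path for 48: 40 -> 45
Found: False
Comparisons: 2


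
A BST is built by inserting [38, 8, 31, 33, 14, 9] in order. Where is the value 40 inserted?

Starting tree (level order): [38, 8, None, None, 31, 14, 33, 9]
Insertion path: 38
Result: insert 40 as right child of 38
Final tree (level order): [38, 8, 40, None, 31, None, None, 14, 33, 9]


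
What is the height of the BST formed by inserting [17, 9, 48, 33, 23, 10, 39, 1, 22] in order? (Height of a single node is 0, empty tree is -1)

Insertion order: [17, 9, 48, 33, 23, 10, 39, 1, 22]
Tree (level-order array): [17, 9, 48, 1, 10, 33, None, None, None, None, None, 23, 39, 22]
Compute height bottom-up (empty subtree = -1):
  height(1) = 1 + max(-1, -1) = 0
  height(10) = 1 + max(-1, -1) = 0
  height(9) = 1 + max(0, 0) = 1
  height(22) = 1 + max(-1, -1) = 0
  height(23) = 1 + max(0, -1) = 1
  height(39) = 1 + max(-1, -1) = 0
  height(33) = 1 + max(1, 0) = 2
  height(48) = 1 + max(2, -1) = 3
  height(17) = 1 + max(1, 3) = 4
Height = 4


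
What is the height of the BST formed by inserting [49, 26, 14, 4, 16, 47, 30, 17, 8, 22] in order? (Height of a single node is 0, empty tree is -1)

Insertion order: [49, 26, 14, 4, 16, 47, 30, 17, 8, 22]
Tree (level-order array): [49, 26, None, 14, 47, 4, 16, 30, None, None, 8, None, 17, None, None, None, None, None, 22]
Compute height bottom-up (empty subtree = -1):
  height(8) = 1 + max(-1, -1) = 0
  height(4) = 1 + max(-1, 0) = 1
  height(22) = 1 + max(-1, -1) = 0
  height(17) = 1 + max(-1, 0) = 1
  height(16) = 1 + max(-1, 1) = 2
  height(14) = 1 + max(1, 2) = 3
  height(30) = 1 + max(-1, -1) = 0
  height(47) = 1 + max(0, -1) = 1
  height(26) = 1 + max(3, 1) = 4
  height(49) = 1 + max(4, -1) = 5
Height = 5


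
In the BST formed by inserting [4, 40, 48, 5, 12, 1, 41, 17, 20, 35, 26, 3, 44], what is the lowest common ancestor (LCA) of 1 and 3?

Tree insertion order: [4, 40, 48, 5, 12, 1, 41, 17, 20, 35, 26, 3, 44]
Tree (level-order array): [4, 1, 40, None, 3, 5, 48, None, None, None, 12, 41, None, None, 17, None, 44, None, 20, None, None, None, 35, 26]
In a BST, the LCA of p=1, q=3 is the first node v on the
root-to-leaf path with p <= v <= q (go left if both < v, right if both > v).
Walk from root:
  at 4: both 1 and 3 < 4, go left
  at 1: 1 <= 1 <= 3, this is the LCA
LCA = 1


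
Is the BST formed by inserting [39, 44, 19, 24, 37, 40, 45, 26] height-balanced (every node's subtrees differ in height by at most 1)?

Tree (level-order array): [39, 19, 44, None, 24, 40, 45, None, 37, None, None, None, None, 26]
Definition: a tree is height-balanced if, at every node, |h(left) - h(right)| <= 1 (empty subtree has height -1).
Bottom-up per-node check:
  node 26: h_left=-1, h_right=-1, diff=0 [OK], height=0
  node 37: h_left=0, h_right=-1, diff=1 [OK], height=1
  node 24: h_left=-1, h_right=1, diff=2 [FAIL (|-1-1|=2 > 1)], height=2
  node 19: h_left=-1, h_right=2, diff=3 [FAIL (|-1-2|=3 > 1)], height=3
  node 40: h_left=-1, h_right=-1, diff=0 [OK], height=0
  node 45: h_left=-1, h_right=-1, diff=0 [OK], height=0
  node 44: h_left=0, h_right=0, diff=0 [OK], height=1
  node 39: h_left=3, h_right=1, diff=2 [FAIL (|3-1|=2 > 1)], height=4
Node 24 violates the condition: |-1 - 1| = 2 > 1.
Result: Not balanced


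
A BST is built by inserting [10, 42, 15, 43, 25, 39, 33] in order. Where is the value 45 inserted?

Starting tree (level order): [10, None, 42, 15, 43, None, 25, None, None, None, 39, 33]
Insertion path: 10 -> 42 -> 43
Result: insert 45 as right child of 43
Final tree (level order): [10, None, 42, 15, 43, None, 25, None, 45, None, 39, None, None, 33]


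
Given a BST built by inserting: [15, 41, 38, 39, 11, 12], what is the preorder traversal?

Tree insertion order: [15, 41, 38, 39, 11, 12]
Tree (level-order array): [15, 11, 41, None, 12, 38, None, None, None, None, 39]
Preorder traversal: [15, 11, 12, 41, 38, 39]


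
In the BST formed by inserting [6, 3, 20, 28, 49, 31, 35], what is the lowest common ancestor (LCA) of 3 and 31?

Tree insertion order: [6, 3, 20, 28, 49, 31, 35]
Tree (level-order array): [6, 3, 20, None, None, None, 28, None, 49, 31, None, None, 35]
In a BST, the LCA of p=3, q=31 is the first node v on the
root-to-leaf path with p <= v <= q (go left if both < v, right if both > v).
Walk from root:
  at 6: 3 <= 6 <= 31, this is the LCA
LCA = 6


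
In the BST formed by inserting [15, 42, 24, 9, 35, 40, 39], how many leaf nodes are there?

Tree built from: [15, 42, 24, 9, 35, 40, 39]
Tree (level-order array): [15, 9, 42, None, None, 24, None, None, 35, None, 40, 39]
Rule: A leaf has 0 children.
Per-node child counts:
  node 15: 2 child(ren)
  node 9: 0 child(ren)
  node 42: 1 child(ren)
  node 24: 1 child(ren)
  node 35: 1 child(ren)
  node 40: 1 child(ren)
  node 39: 0 child(ren)
Matching nodes: [9, 39]
Count of leaf nodes: 2


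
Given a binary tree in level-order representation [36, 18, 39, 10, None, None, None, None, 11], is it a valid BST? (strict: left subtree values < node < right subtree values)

Level-order array: [36, 18, 39, 10, None, None, None, None, 11]
Validate using subtree bounds (lo, hi): at each node, require lo < value < hi,
then recurse left with hi=value and right with lo=value.
Preorder trace (stopping at first violation):
  at node 36 with bounds (-inf, +inf): OK
  at node 18 with bounds (-inf, 36): OK
  at node 10 with bounds (-inf, 18): OK
  at node 11 with bounds (10, 18): OK
  at node 39 with bounds (36, +inf): OK
No violation found at any node.
Result: Valid BST


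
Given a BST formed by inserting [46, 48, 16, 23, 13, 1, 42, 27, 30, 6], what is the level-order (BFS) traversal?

Tree insertion order: [46, 48, 16, 23, 13, 1, 42, 27, 30, 6]
Tree (level-order array): [46, 16, 48, 13, 23, None, None, 1, None, None, 42, None, 6, 27, None, None, None, None, 30]
BFS from the root, enqueuing left then right child of each popped node:
  queue [46] -> pop 46, enqueue [16, 48], visited so far: [46]
  queue [16, 48] -> pop 16, enqueue [13, 23], visited so far: [46, 16]
  queue [48, 13, 23] -> pop 48, enqueue [none], visited so far: [46, 16, 48]
  queue [13, 23] -> pop 13, enqueue [1], visited so far: [46, 16, 48, 13]
  queue [23, 1] -> pop 23, enqueue [42], visited so far: [46, 16, 48, 13, 23]
  queue [1, 42] -> pop 1, enqueue [6], visited so far: [46, 16, 48, 13, 23, 1]
  queue [42, 6] -> pop 42, enqueue [27], visited so far: [46, 16, 48, 13, 23, 1, 42]
  queue [6, 27] -> pop 6, enqueue [none], visited so far: [46, 16, 48, 13, 23, 1, 42, 6]
  queue [27] -> pop 27, enqueue [30], visited so far: [46, 16, 48, 13, 23, 1, 42, 6, 27]
  queue [30] -> pop 30, enqueue [none], visited so far: [46, 16, 48, 13, 23, 1, 42, 6, 27, 30]
Result: [46, 16, 48, 13, 23, 1, 42, 6, 27, 30]


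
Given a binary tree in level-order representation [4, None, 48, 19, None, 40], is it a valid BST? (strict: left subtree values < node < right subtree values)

Level-order array: [4, None, 48, 19, None, 40]
Validate using subtree bounds (lo, hi): at each node, require lo < value < hi,
then recurse left with hi=value and right with lo=value.
Preorder trace (stopping at first violation):
  at node 4 with bounds (-inf, +inf): OK
  at node 48 with bounds (4, +inf): OK
  at node 19 with bounds (4, 48): OK
  at node 40 with bounds (4, 19): VIOLATION
Node 40 violates its bound: not (4 < 40 < 19).
Result: Not a valid BST


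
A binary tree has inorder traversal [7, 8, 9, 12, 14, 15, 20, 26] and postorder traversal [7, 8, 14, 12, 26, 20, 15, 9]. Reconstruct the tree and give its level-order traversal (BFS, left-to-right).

Inorder:   [7, 8, 9, 12, 14, 15, 20, 26]
Postorder: [7, 8, 14, 12, 26, 20, 15, 9]
Algorithm: postorder visits root last, so walk postorder right-to-left;
each value is the root of the current inorder slice — split it at that
value, recurse on the right subtree first, then the left.
Recursive splits:
  root=9; inorder splits into left=[7, 8], right=[12, 14, 15, 20, 26]
  root=15; inorder splits into left=[12, 14], right=[20, 26]
  root=20; inorder splits into left=[], right=[26]
  root=26; inorder splits into left=[], right=[]
  root=12; inorder splits into left=[], right=[14]
  root=14; inorder splits into left=[], right=[]
  root=8; inorder splits into left=[7], right=[]
  root=7; inorder splits into left=[], right=[]
Reconstructed level-order: [9, 8, 15, 7, 12, 20, 14, 26]


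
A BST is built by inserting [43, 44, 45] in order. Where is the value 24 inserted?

Starting tree (level order): [43, None, 44, None, 45]
Insertion path: 43
Result: insert 24 as left child of 43
Final tree (level order): [43, 24, 44, None, None, None, 45]


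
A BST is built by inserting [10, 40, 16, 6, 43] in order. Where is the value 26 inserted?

Starting tree (level order): [10, 6, 40, None, None, 16, 43]
Insertion path: 10 -> 40 -> 16
Result: insert 26 as right child of 16
Final tree (level order): [10, 6, 40, None, None, 16, 43, None, 26]


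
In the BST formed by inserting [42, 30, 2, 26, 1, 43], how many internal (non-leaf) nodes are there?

Tree built from: [42, 30, 2, 26, 1, 43]
Tree (level-order array): [42, 30, 43, 2, None, None, None, 1, 26]
Rule: An internal node has at least one child.
Per-node child counts:
  node 42: 2 child(ren)
  node 30: 1 child(ren)
  node 2: 2 child(ren)
  node 1: 0 child(ren)
  node 26: 0 child(ren)
  node 43: 0 child(ren)
Matching nodes: [42, 30, 2]
Count of internal (non-leaf) nodes: 3


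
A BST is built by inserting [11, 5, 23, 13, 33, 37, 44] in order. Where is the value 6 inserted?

Starting tree (level order): [11, 5, 23, None, None, 13, 33, None, None, None, 37, None, 44]
Insertion path: 11 -> 5
Result: insert 6 as right child of 5
Final tree (level order): [11, 5, 23, None, 6, 13, 33, None, None, None, None, None, 37, None, 44]


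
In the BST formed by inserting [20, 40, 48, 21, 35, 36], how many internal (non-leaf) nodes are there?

Tree built from: [20, 40, 48, 21, 35, 36]
Tree (level-order array): [20, None, 40, 21, 48, None, 35, None, None, None, 36]
Rule: An internal node has at least one child.
Per-node child counts:
  node 20: 1 child(ren)
  node 40: 2 child(ren)
  node 21: 1 child(ren)
  node 35: 1 child(ren)
  node 36: 0 child(ren)
  node 48: 0 child(ren)
Matching nodes: [20, 40, 21, 35]
Count of internal (non-leaf) nodes: 4


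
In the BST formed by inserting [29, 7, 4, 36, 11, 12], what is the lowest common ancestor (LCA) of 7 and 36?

Tree insertion order: [29, 7, 4, 36, 11, 12]
Tree (level-order array): [29, 7, 36, 4, 11, None, None, None, None, None, 12]
In a BST, the LCA of p=7, q=36 is the first node v on the
root-to-leaf path with p <= v <= q (go left if both < v, right if both > v).
Walk from root:
  at 29: 7 <= 29 <= 36, this is the LCA
LCA = 29


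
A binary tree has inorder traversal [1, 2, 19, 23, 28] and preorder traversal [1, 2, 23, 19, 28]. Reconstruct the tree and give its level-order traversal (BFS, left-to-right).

Inorder:  [1, 2, 19, 23, 28]
Preorder: [1, 2, 23, 19, 28]
Algorithm: preorder visits root first, so consume preorder in order;
for each root, split the current inorder slice at that value into
left-subtree inorder and right-subtree inorder, then recurse.
Recursive splits:
  root=1; inorder splits into left=[], right=[2, 19, 23, 28]
  root=2; inorder splits into left=[], right=[19, 23, 28]
  root=23; inorder splits into left=[19], right=[28]
  root=19; inorder splits into left=[], right=[]
  root=28; inorder splits into left=[], right=[]
Reconstructed level-order: [1, 2, 23, 19, 28]


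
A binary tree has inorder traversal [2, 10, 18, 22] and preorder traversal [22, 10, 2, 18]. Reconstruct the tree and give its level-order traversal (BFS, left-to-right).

Inorder:  [2, 10, 18, 22]
Preorder: [22, 10, 2, 18]
Algorithm: preorder visits root first, so consume preorder in order;
for each root, split the current inorder slice at that value into
left-subtree inorder and right-subtree inorder, then recurse.
Recursive splits:
  root=22; inorder splits into left=[2, 10, 18], right=[]
  root=10; inorder splits into left=[2], right=[18]
  root=2; inorder splits into left=[], right=[]
  root=18; inorder splits into left=[], right=[]
Reconstructed level-order: [22, 10, 2, 18]


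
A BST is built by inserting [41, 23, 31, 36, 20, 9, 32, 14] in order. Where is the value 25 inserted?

Starting tree (level order): [41, 23, None, 20, 31, 9, None, None, 36, None, 14, 32]
Insertion path: 41 -> 23 -> 31
Result: insert 25 as left child of 31
Final tree (level order): [41, 23, None, 20, 31, 9, None, 25, 36, None, 14, None, None, 32]


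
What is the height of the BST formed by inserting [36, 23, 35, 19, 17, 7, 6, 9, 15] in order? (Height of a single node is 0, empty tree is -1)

Insertion order: [36, 23, 35, 19, 17, 7, 6, 9, 15]
Tree (level-order array): [36, 23, None, 19, 35, 17, None, None, None, 7, None, 6, 9, None, None, None, 15]
Compute height bottom-up (empty subtree = -1):
  height(6) = 1 + max(-1, -1) = 0
  height(15) = 1 + max(-1, -1) = 0
  height(9) = 1 + max(-1, 0) = 1
  height(7) = 1 + max(0, 1) = 2
  height(17) = 1 + max(2, -1) = 3
  height(19) = 1 + max(3, -1) = 4
  height(35) = 1 + max(-1, -1) = 0
  height(23) = 1 + max(4, 0) = 5
  height(36) = 1 + max(5, -1) = 6
Height = 6


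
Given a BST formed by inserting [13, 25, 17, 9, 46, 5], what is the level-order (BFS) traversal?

Tree insertion order: [13, 25, 17, 9, 46, 5]
Tree (level-order array): [13, 9, 25, 5, None, 17, 46]
BFS from the root, enqueuing left then right child of each popped node:
  queue [13] -> pop 13, enqueue [9, 25], visited so far: [13]
  queue [9, 25] -> pop 9, enqueue [5], visited so far: [13, 9]
  queue [25, 5] -> pop 25, enqueue [17, 46], visited so far: [13, 9, 25]
  queue [5, 17, 46] -> pop 5, enqueue [none], visited so far: [13, 9, 25, 5]
  queue [17, 46] -> pop 17, enqueue [none], visited so far: [13, 9, 25, 5, 17]
  queue [46] -> pop 46, enqueue [none], visited so far: [13, 9, 25, 5, 17, 46]
Result: [13, 9, 25, 5, 17, 46]


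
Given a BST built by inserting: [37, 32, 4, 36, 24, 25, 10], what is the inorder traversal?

Tree insertion order: [37, 32, 4, 36, 24, 25, 10]
Tree (level-order array): [37, 32, None, 4, 36, None, 24, None, None, 10, 25]
Inorder traversal: [4, 10, 24, 25, 32, 36, 37]


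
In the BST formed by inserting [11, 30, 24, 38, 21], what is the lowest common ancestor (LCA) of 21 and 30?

Tree insertion order: [11, 30, 24, 38, 21]
Tree (level-order array): [11, None, 30, 24, 38, 21]
In a BST, the LCA of p=21, q=30 is the first node v on the
root-to-leaf path with p <= v <= q (go left if both < v, right if both > v).
Walk from root:
  at 11: both 21 and 30 > 11, go right
  at 30: 21 <= 30 <= 30, this is the LCA
LCA = 30


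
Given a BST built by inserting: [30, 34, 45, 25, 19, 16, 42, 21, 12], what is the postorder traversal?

Tree insertion order: [30, 34, 45, 25, 19, 16, 42, 21, 12]
Tree (level-order array): [30, 25, 34, 19, None, None, 45, 16, 21, 42, None, 12]
Postorder traversal: [12, 16, 21, 19, 25, 42, 45, 34, 30]


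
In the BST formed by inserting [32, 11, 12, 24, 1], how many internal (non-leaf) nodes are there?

Tree built from: [32, 11, 12, 24, 1]
Tree (level-order array): [32, 11, None, 1, 12, None, None, None, 24]
Rule: An internal node has at least one child.
Per-node child counts:
  node 32: 1 child(ren)
  node 11: 2 child(ren)
  node 1: 0 child(ren)
  node 12: 1 child(ren)
  node 24: 0 child(ren)
Matching nodes: [32, 11, 12]
Count of internal (non-leaf) nodes: 3


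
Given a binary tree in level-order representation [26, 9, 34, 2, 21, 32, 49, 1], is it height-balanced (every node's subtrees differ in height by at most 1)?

Tree (level-order array): [26, 9, 34, 2, 21, 32, 49, 1]
Definition: a tree is height-balanced if, at every node, |h(left) - h(right)| <= 1 (empty subtree has height -1).
Bottom-up per-node check:
  node 1: h_left=-1, h_right=-1, diff=0 [OK], height=0
  node 2: h_left=0, h_right=-1, diff=1 [OK], height=1
  node 21: h_left=-1, h_right=-1, diff=0 [OK], height=0
  node 9: h_left=1, h_right=0, diff=1 [OK], height=2
  node 32: h_left=-1, h_right=-1, diff=0 [OK], height=0
  node 49: h_left=-1, h_right=-1, diff=0 [OK], height=0
  node 34: h_left=0, h_right=0, diff=0 [OK], height=1
  node 26: h_left=2, h_right=1, diff=1 [OK], height=3
All nodes satisfy the balance condition.
Result: Balanced


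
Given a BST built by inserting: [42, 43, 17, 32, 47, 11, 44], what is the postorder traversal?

Tree insertion order: [42, 43, 17, 32, 47, 11, 44]
Tree (level-order array): [42, 17, 43, 11, 32, None, 47, None, None, None, None, 44]
Postorder traversal: [11, 32, 17, 44, 47, 43, 42]


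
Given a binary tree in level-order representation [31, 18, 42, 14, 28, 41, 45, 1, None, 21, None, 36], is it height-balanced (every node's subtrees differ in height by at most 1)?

Tree (level-order array): [31, 18, 42, 14, 28, 41, 45, 1, None, 21, None, 36]
Definition: a tree is height-balanced if, at every node, |h(left) - h(right)| <= 1 (empty subtree has height -1).
Bottom-up per-node check:
  node 1: h_left=-1, h_right=-1, diff=0 [OK], height=0
  node 14: h_left=0, h_right=-1, diff=1 [OK], height=1
  node 21: h_left=-1, h_right=-1, diff=0 [OK], height=0
  node 28: h_left=0, h_right=-1, diff=1 [OK], height=1
  node 18: h_left=1, h_right=1, diff=0 [OK], height=2
  node 36: h_left=-1, h_right=-1, diff=0 [OK], height=0
  node 41: h_left=0, h_right=-1, diff=1 [OK], height=1
  node 45: h_left=-1, h_right=-1, diff=0 [OK], height=0
  node 42: h_left=1, h_right=0, diff=1 [OK], height=2
  node 31: h_left=2, h_right=2, diff=0 [OK], height=3
All nodes satisfy the balance condition.
Result: Balanced


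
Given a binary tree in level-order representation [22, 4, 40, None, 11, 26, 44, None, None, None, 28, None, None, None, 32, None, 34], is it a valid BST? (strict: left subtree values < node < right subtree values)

Level-order array: [22, 4, 40, None, 11, 26, 44, None, None, None, 28, None, None, None, 32, None, 34]
Validate using subtree bounds (lo, hi): at each node, require lo < value < hi,
then recurse left with hi=value and right with lo=value.
Preorder trace (stopping at first violation):
  at node 22 with bounds (-inf, +inf): OK
  at node 4 with bounds (-inf, 22): OK
  at node 11 with bounds (4, 22): OK
  at node 40 with bounds (22, +inf): OK
  at node 26 with bounds (22, 40): OK
  at node 28 with bounds (26, 40): OK
  at node 32 with bounds (28, 40): OK
  at node 34 with bounds (32, 40): OK
  at node 44 with bounds (40, +inf): OK
No violation found at any node.
Result: Valid BST


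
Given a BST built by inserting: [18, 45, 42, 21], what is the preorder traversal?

Tree insertion order: [18, 45, 42, 21]
Tree (level-order array): [18, None, 45, 42, None, 21]
Preorder traversal: [18, 45, 42, 21]


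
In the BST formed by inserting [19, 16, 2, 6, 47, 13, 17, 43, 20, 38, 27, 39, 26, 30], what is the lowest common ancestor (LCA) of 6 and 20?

Tree insertion order: [19, 16, 2, 6, 47, 13, 17, 43, 20, 38, 27, 39, 26, 30]
Tree (level-order array): [19, 16, 47, 2, 17, 43, None, None, 6, None, None, 20, None, None, 13, None, 38, None, None, 27, 39, 26, 30]
In a BST, the LCA of p=6, q=20 is the first node v on the
root-to-leaf path with p <= v <= q (go left if both < v, right if both > v).
Walk from root:
  at 19: 6 <= 19 <= 20, this is the LCA
LCA = 19


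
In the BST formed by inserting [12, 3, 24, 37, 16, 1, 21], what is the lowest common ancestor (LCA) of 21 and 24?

Tree insertion order: [12, 3, 24, 37, 16, 1, 21]
Tree (level-order array): [12, 3, 24, 1, None, 16, 37, None, None, None, 21]
In a BST, the LCA of p=21, q=24 is the first node v on the
root-to-leaf path with p <= v <= q (go left if both < v, right if both > v).
Walk from root:
  at 12: both 21 and 24 > 12, go right
  at 24: 21 <= 24 <= 24, this is the LCA
LCA = 24


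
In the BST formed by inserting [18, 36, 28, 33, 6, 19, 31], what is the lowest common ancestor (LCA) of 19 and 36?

Tree insertion order: [18, 36, 28, 33, 6, 19, 31]
Tree (level-order array): [18, 6, 36, None, None, 28, None, 19, 33, None, None, 31]
In a BST, the LCA of p=19, q=36 is the first node v on the
root-to-leaf path with p <= v <= q (go left if both < v, right if both > v).
Walk from root:
  at 18: both 19 and 36 > 18, go right
  at 36: 19 <= 36 <= 36, this is the LCA
LCA = 36


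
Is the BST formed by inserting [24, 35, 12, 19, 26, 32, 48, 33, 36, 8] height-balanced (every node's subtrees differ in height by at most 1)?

Tree (level-order array): [24, 12, 35, 8, 19, 26, 48, None, None, None, None, None, 32, 36, None, None, 33]
Definition: a tree is height-balanced if, at every node, |h(left) - h(right)| <= 1 (empty subtree has height -1).
Bottom-up per-node check:
  node 8: h_left=-1, h_right=-1, diff=0 [OK], height=0
  node 19: h_left=-1, h_right=-1, diff=0 [OK], height=0
  node 12: h_left=0, h_right=0, diff=0 [OK], height=1
  node 33: h_left=-1, h_right=-1, diff=0 [OK], height=0
  node 32: h_left=-1, h_right=0, diff=1 [OK], height=1
  node 26: h_left=-1, h_right=1, diff=2 [FAIL (|-1-1|=2 > 1)], height=2
  node 36: h_left=-1, h_right=-1, diff=0 [OK], height=0
  node 48: h_left=0, h_right=-1, diff=1 [OK], height=1
  node 35: h_left=2, h_right=1, diff=1 [OK], height=3
  node 24: h_left=1, h_right=3, diff=2 [FAIL (|1-3|=2 > 1)], height=4
Node 26 violates the condition: |-1 - 1| = 2 > 1.
Result: Not balanced


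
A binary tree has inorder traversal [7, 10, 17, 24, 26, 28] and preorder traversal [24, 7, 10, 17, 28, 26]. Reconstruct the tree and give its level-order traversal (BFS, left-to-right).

Inorder:  [7, 10, 17, 24, 26, 28]
Preorder: [24, 7, 10, 17, 28, 26]
Algorithm: preorder visits root first, so consume preorder in order;
for each root, split the current inorder slice at that value into
left-subtree inorder and right-subtree inorder, then recurse.
Recursive splits:
  root=24; inorder splits into left=[7, 10, 17], right=[26, 28]
  root=7; inorder splits into left=[], right=[10, 17]
  root=10; inorder splits into left=[], right=[17]
  root=17; inorder splits into left=[], right=[]
  root=28; inorder splits into left=[26], right=[]
  root=26; inorder splits into left=[], right=[]
Reconstructed level-order: [24, 7, 28, 10, 26, 17]


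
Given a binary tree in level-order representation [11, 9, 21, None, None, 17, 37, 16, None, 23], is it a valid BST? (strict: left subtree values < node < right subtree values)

Level-order array: [11, 9, 21, None, None, 17, 37, 16, None, 23]
Validate using subtree bounds (lo, hi): at each node, require lo < value < hi,
then recurse left with hi=value and right with lo=value.
Preorder trace (stopping at first violation):
  at node 11 with bounds (-inf, +inf): OK
  at node 9 with bounds (-inf, 11): OK
  at node 21 with bounds (11, +inf): OK
  at node 17 with bounds (11, 21): OK
  at node 16 with bounds (11, 17): OK
  at node 37 with bounds (21, +inf): OK
  at node 23 with bounds (21, 37): OK
No violation found at any node.
Result: Valid BST


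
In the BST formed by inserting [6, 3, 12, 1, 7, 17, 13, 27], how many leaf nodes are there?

Tree built from: [6, 3, 12, 1, 7, 17, 13, 27]
Tree (level-order array): [6, 3, 12, 1, None, 7, 17, None, None, None, None, 13, 27]
Rule: A leaf has 0 children.
Per-node child counts:
  node 6: 2 child(ren)
  node 3: 1 child(ren)
  node 1: 0 child(ren)
  node 12: 2 child(ren)
  node 7: 0 child(ren)
  node 17: 2 child(ren)
  node 13: 0 child(ren)
  node 27: 0 child(ren)
Matching nodes: [1, 7, 13, 27]
Count of leaf nodes: 4


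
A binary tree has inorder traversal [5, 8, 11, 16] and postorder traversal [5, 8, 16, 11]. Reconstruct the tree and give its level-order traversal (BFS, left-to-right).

Inorder:   [5, 8, 11, 16]
Postorder: [5, 8, 16, 11]
Algorithm: postorder visits root last, so walk postorder right-to-left;
each value is the root of the current inorder slice — split it at that
value, recurse on the right subtree first, then the left.
Recursive splits:
  root=11; inorder splits into left=[5, 8], right=[16]
  root=16; inorder splits into left=[], right=[]
  root=8; inorder splits into left=[5], right=[]
  root=5; inorder splits into left=[], right=[]
Reconstructed level-order: [11, 8, 16, 5]


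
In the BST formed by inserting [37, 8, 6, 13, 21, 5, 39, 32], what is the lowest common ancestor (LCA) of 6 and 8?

Tree insertion order: [37, 8, 6, 13, 21, 5, 39, 32]
Tree (level-order array): [37, 8, 39, 6, 13, None, None, 5, None, None, 21, None, None, None, 32]
In a BST, the LCA of p=6, q=8 is the first node v on the
root-to-leaf path with p <= v <= q (go left if both < v, right if both > v).
Walk from root:
  at 37: both 6 and 8 < 37, go left
  at 8: 6 <= 8 <= 8, this is the LCA
LCA = 8


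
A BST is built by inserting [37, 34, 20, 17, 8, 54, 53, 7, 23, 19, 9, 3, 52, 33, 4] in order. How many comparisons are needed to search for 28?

Search path for 28: 37 -> 34 -> 20 -> 23 -> 33
Found: False
Comparisons: 5


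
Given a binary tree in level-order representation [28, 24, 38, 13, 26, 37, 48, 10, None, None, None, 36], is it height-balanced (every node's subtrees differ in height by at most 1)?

Tree (level-order array): [28, 24, 38, 13, 26, 37, 48, 10, None, None, None, 36]
Definition: a tree is height-balanced if, at every node, |h(left) - h(right)| <= 1 (empty subtree has height -1).
Bottom-up per-node check:
  node 10: h_left=-1, h_right=-1, diff=0 [OK], height=0
  node 13: h_left=0, h_right=-1, diff=1 [OK], height=1
  node 26: h_left=-1, h_right=-1, diff=0 [OK], height=0
  node 24: h_left=1, h_right=0, diff=1 [OK], height=2
  node 36: h_left=-1, h_right=-1, diff=0 [OK], height=0
  node 37: h_left=0, h_right=-1, diff=1 [OK], height=1
  node 48: h_left=-1, h_right=-1, diff=0 [OK], height=0
  node 38: h_left=1, h_right=0, diff=1 [OK], height=2
  node 28: h_left=2, h_right=2, diff=0 [OK], height=3
All nodes satisfy the balance condition.
Result: Balanced


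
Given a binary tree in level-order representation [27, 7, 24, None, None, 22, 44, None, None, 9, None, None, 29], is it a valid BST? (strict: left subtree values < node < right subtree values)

Level-order array: [27, 7, 24, None, None, 22, 44, None, None, 9, None, None, 29]
Validate using subtree bounds (lo, hi): at each node, require lo < value < hi,
then recurse left with hi=value and right with lo=value.
Preorder trace (stopping at first violation):
  at node 27 with bounds (-inf, +inf): OK
  at node 7 with bounds (-inf, 27): OK
  at node 24 with bounds (27, +inf): VIOLATION
Node 24 violates its bound: not (27 < 24 < +inf).
Result: Not a valid BST


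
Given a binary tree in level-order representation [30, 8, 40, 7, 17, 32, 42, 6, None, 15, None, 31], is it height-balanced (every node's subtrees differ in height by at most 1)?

Tree (level-order array): [30, 8, 40, 7, 17, 32, 42, 6, None, 15, None, 31]
Definition: a tree is height-balanced if, at every node, |h(left) - h(right)| <= 1 (empty subtree has height -1).
Bottom-up per-node check:
  node 6: h_left=-1, h_right=-1, diff=0 [OK], height=0
  node 7: h_left=0, h_right=-1, diff=1 [OK], height=1
  node 15: h_left=-1, h_right=-1, diff=0 [OK], height=0
  node 17: h_left=0, h_right=-1, diff=1 [OK], height=1
  node 8: h_left=1, h_right=1, diff=0 [OK], height=2
  node 31: h_left=-1, h_right=-1, diff=0 [OK], height=0
  node 32: h_left=0, h_right=-1, diff=1 [OK], height=1
  node 42: h_left=-1, h_right=-1, diff=0 [OK], height=0
  node 40: h_left=1, h_right=0, diff=1 [OK], height=2
  node 30: h_left=2, h_right=2, diff=0 [OK], height=3
All nodes satisfy the balance condition.
Result: Balanced


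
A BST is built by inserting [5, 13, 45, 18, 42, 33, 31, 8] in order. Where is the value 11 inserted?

Starting tree (level order): [5, None, 13, 8, 45, None, None, 18, None, None, 42, 33, None, 31]
Insertion path: 5 -> 13 -> 8
Result: insert 11 as right child of 8
Final tree (level order): [5, None, 13, 8, 45, None, 11, 18, None, None, None, None, 42, 33, None, 31]


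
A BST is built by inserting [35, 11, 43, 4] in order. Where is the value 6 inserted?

Starting tree (level order): [35, 11, 43, 4]
Insertion path: 35 -> 11 -> 4
Result: insert 6 as right child of 4
Final tree (level order): [35, 11, 43, 4, None, None, None, None, 6]


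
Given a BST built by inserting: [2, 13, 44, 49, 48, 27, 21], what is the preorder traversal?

Tree insertion order: [2, 13, 44, 49, 48, 27, 21]
Tree (level-order array): [2, None, 13, None, 44, 27, 49, 21, None, 48]
Preorder traversal: [2, 13, 44, 27, 21, 49, 48]


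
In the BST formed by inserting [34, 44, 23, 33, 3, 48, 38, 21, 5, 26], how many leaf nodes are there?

Tree built from: [34, 44, 23, 33, 3, 48, 38, 21, 5, 26]
Tree (level-order array): [34, 23, 44, 3, 33, 38, 48, None, 21, 26, None, None, None, None, None, 5]
Rule: A leaf has 0 children.
Per-node child counts:
  node 34: 2 child(ren)
  node 23: 2 child(ren)
  node 3: 1 child(ren)
  node 21: 1 child(ren)
  node 5: 0 child(ren)
  node 33: 1 child(ren)
  node 26: 0 child(ren)
  node 44: 2 child(ren)
  node 38: 0 child(ren)
  node 48: 0 child(ren)
Matching nodes: [5, 26, 38, 48]
Count of leaf nodes: 4
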